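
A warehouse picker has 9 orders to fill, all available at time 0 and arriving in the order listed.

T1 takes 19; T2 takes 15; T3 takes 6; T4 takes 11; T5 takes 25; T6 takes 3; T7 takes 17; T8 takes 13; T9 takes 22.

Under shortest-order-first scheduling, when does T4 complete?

SPT (increasing processing time): T6 T3 T4 T8 T2 T7 T1 T9 T5.
T6: 0→3
T3: 3→9
T4: 9→20

20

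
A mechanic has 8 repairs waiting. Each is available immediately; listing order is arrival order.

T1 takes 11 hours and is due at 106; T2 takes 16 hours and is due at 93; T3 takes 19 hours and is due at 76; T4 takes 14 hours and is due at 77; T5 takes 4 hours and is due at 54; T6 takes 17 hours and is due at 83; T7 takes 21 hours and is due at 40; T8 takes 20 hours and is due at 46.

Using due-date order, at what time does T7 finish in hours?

EDD (increasing due date): T7 T8 T5 T3 T4 T6 T2 T1.
T7: 0→21

21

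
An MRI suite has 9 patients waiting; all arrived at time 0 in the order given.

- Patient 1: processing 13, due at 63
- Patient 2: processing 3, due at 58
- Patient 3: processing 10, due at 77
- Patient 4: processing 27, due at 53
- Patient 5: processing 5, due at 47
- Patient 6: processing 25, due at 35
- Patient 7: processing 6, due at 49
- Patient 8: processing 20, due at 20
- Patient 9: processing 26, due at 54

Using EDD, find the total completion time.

EDD (increasing due date): Patient 8 Patient 6 Patient 5 Patient 7 Patient 4 Patient 9 Patient 2 Patient 1 Patient 3.
Patient 8: 0→20
Patient 6: 20→45
Patient 5: 45→50
Patient 7: 50→56
Patient 4: 56→83
Patient 9: 83→109
Patient 2: 109→112
Patient 1: 112→125
Patient 3: 125→135
Sum = 20+45+50+56+83+109+112+125+135 = 735.

735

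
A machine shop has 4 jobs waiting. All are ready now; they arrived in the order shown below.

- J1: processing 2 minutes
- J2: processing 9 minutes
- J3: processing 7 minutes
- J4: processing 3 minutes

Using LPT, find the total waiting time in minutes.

LPT (decreasing processing time): J2 J3 J4 J1.
J2: waits 0, runs 0→9
J3: waits 9, runs 9→16
J4: waits 16, runs 16→19
J1: waits 19, runs 19→21
Sum = 0+9+16+19 = 44.

44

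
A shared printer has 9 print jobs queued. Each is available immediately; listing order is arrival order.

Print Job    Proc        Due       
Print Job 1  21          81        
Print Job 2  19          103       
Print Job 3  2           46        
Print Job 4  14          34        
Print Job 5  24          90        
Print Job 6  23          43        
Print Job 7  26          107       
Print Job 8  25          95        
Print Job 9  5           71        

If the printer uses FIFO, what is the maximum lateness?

88

FIFO (arrival order): Print Job 1 Print Job 2 Print Job 3 Print Job 4 Print Job 5 Print Job 6 Print Job 7 Print Job 8 Print Job 9.
Print Job 1: 0→21, due 81, lateness -60
Print Job 2: 21→40, due 103, lateness -63
Print Job 3: 40→42, due 46, lateness -4
Print Job 4: 42→56, due 34, lateness 22
Print Job 5: 56→80, due 90, lateness -10
Print Job 6: 80→103, due 43, lateness 60
Print Job 7: 103→129, due 107, lateness 22
Print Job 8: 129→154, due 95, lateness 59
Print Job 9: 154→159, due 71, lateness 88
Maximum = 88.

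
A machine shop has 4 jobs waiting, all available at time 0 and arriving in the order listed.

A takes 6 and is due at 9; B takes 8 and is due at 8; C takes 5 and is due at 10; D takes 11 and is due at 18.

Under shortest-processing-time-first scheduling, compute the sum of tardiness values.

SPT (increasing processing time): C A B D.
C: 0→5, due 10, tardiness 0
A: 5→11, due 9, tardiness 2
B: 11→19, due 8, tardiness 11
D: 19→30, due 18, tardiness 12
Sum = 0+2+11+12 = 25.

25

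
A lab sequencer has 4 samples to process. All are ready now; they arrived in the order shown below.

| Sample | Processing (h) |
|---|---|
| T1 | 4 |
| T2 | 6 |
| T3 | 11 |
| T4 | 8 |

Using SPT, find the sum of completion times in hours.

61

SPT (increasing processing time): T1 T2 T4 T3.
T1: 0→4
T2: 4→10
T4: 10→18
T3: 18→29
Sum = 4+10+18+29 = 61.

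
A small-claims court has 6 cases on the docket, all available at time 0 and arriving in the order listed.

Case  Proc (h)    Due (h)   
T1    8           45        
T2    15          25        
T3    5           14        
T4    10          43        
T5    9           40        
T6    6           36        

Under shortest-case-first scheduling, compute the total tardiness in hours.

28

SPT (increasing processing time): T3 T6 T1 T5 T4 T2.
T3: 0→5, due 14, tardiness 0
T6: 5→11, due 36, tardiness 0
T1: 11→19, due 45, tardiness 0
T5: 19→28, due 40, tardiness 0
T4: 28→38, due 43, tardiness 0
T2: 38→53, due 25, tardiness 28
Sum = 0+0+0+0+0+28 = 28.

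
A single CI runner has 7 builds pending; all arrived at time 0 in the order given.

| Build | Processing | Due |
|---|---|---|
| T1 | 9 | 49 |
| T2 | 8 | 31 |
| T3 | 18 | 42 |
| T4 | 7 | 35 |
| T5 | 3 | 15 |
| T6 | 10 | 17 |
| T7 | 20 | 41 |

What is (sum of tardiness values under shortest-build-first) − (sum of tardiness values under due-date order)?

SPT (increasing processing time): T5 T4 T2 T1 T6 T3 T7.
T5: 0→3, due 15, tardiness 0
T4: 3→10, due 35, tardiness 0
T2: 10→18, due 31, tardiness 0
T1: 18→27, due 49, tardiness 0
T6: 27→37, due 17, tardiness 20
T3: 37→55, due 42, tardiness 13
T7: 55→75, due 41, tardiness 34
Sum = 0+0+0+0+20+13+34 = 67.
EDD (increasing due date): T5 T6 T2 T4 T7 T3 T1.
T5: 0→3, due 15, tardiness 0
T6: 3→13, due 17, tardiness 0
T2: 13→21, due 31, tardiness 0
T4: 21→28, due 35, tardiness 0
T7: 28→48, due 41, tardiness 7
T3: 48→66, due 42, tardiness 24
T1: 66→75, due 49, tardiness 26
Sum = 0+0+0+0+7+24+26 = 57.
Difference = 67 − 57 = 10.

10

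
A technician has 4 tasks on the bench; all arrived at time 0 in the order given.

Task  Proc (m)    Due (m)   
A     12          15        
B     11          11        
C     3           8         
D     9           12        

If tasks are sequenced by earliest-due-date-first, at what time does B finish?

EDD (increasing due date): C B D A.
C: 0→3
B: 3→14

14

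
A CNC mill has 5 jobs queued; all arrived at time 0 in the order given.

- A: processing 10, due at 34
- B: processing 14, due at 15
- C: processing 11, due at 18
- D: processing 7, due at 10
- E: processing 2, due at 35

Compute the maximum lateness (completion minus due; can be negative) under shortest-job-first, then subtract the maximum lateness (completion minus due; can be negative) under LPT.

-3

SPT (increasing processing time): E D A C B.
E: 0→2, due 35, lateness -33
D: 2→9, due 10, lateness -1
A: 9→19, due 34, lateness -15
C: 19→30, due 18, lateness 12
B: 30→44, due 15, lateness 29
Maximum = 29.
LPT (decreasing processing time): B C A D E.
B: 0→14, due 15, lateness -1
C: 14→25, due 18, lateness 7
A: 25→35, due 34, lateness 1
D: 35→42, due 10, lateness 32
E: 42→44, due 35, lateness 9
Maximum = 32.
Difference = 29 − 32 = -3.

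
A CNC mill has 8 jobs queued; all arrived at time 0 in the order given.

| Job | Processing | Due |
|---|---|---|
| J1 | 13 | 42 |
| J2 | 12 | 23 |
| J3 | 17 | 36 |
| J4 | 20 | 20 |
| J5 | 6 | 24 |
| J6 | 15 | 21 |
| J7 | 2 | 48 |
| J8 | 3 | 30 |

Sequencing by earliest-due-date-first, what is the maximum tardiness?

44

EDD (increasing due date): J4 J6 J2 J5 J8 J3 J1 J7.
J4: 0→20, due 20, tardiness 0
J6: 20→35, due 21, tardiness 14
J2: 35→47, due 23, tardiness 24
J5: 47→53, due 24, tardiness 29
J8: 53→56, due 30, tardiness 26
J3: 56→73, due 36, tardiness 37
J1: 73→86, due 42, tardiness 44
J7: 86→88, due 48, tardiness 40
Maximum = 44.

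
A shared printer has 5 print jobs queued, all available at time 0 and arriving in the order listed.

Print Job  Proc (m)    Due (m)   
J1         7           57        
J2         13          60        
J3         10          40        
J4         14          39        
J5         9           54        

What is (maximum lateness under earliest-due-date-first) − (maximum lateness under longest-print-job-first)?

-4

EDD (increasing due date): J4 J3 J5 J1 J2.
J4: 0→14, due 39, lateness -25
J3: 14→24, due 40, lateness -16
J5: 24→33, due 54, lateness -21
J1: 33→40, due 57, lateness -17
J2: 40→53, due 60, lateness -7
Maximum = -7.
LPT (decreasing processing time): J4 J2 J3 J5 J1.
J4: 0→14, due 39, lateness -25
J2: 14→27, due 60, lateness -33
J3: 27→37, due 40, lateness -3
J5: 37→46, due 54, lateness -8
J1: 46→53, due 57, lateness -4
Maximum = -3.
Difference = -7 − -3 = -4.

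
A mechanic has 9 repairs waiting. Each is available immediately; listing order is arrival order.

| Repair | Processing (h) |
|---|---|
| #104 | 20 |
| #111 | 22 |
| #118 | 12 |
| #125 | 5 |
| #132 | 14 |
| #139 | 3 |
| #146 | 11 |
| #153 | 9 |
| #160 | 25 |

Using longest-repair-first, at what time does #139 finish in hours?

121

LPT (decreasing processing time): #160 #111 #104 #132 #118 #146 #153 #125 #139.
#160: 0→25
#111: 25→47
#104: 47→67
#132: 67→81
#118: 81→93
#146: 93→104
#153: 104→113
#125: 113→118
#139: 118→121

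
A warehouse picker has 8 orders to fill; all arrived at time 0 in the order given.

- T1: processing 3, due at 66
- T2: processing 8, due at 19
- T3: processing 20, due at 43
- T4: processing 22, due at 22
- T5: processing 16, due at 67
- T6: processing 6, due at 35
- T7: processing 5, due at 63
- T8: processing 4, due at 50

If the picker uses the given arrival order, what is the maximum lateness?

FIFO (arrival order): T1 T2 T3 T4 T5 T6 T7 T8.
T1: 0→3, due 66, lateness -63
T2: 3→11, due 19, lateness -8
T3: 11→31, due 43, lateness -12
T4: 31→53, due 22, lateness 31
T5: 53→69, due 67, lateness 2
T6: 69→75, due 35, lateness 40
T7: 75→80, due 63, lateness 17
T8: 80→84, due 50, lateness 34
Maximum = 40.

40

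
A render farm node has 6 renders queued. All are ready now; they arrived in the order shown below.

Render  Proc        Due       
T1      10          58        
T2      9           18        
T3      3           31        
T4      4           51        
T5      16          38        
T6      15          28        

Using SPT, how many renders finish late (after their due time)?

2

SPT (increasing processing time): T3 T4 T2 T1 T6 T5.
T3: 0→3, due 31, tardiness 0
T4: 3→7, due 51, tardiness 0
T2: 7→16, due 18, tardiness 0
T1: 16→26, due 58, tardiness 0
T6: 26→41, due 28, tardiness 13
T5: 41→57, due 38, tardiness 19
Late renders: 2.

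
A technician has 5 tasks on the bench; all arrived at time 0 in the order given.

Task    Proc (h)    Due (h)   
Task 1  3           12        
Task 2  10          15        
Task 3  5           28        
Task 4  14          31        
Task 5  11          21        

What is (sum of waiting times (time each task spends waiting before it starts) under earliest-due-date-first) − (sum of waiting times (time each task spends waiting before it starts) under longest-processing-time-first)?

-45

EDD (increasing due date): Task 1 Task 2 Task 5 Task 3 Task 4.
Task 1: waits 0, runs 0→3
Task 2: waits 3, runs 3→13
Task 5: waits 13, runs 13→24
Task 3: waits 24, runs 24→29
Task 4: waits 29, runs 29→43
Sum = 0+3+13+24+29 = 69.
LPT (decreasing processing time): Task 4 Task 5 Task 2 Task 3 Task 1.
Task 4: waits 0, runs 0→14
Task 5: waits 14, runs 14→25
Task 2: waits 25, runs 25→35
Task 3: waits 35, runs 35→40
Task 1: waits 40, runs 40→43
Sum = 0+14+25+35+40 = 114.
Difference = 69 − 114 = -45.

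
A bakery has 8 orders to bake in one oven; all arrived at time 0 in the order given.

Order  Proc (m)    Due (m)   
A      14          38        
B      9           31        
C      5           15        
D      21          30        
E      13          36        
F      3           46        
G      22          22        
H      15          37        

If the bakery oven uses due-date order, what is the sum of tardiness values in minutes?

248

EDD (increasing due date): C G D B E H A F.
C: 0→5, due 15, tardiness 0
G: 5→27, due 22, tardiness 5
D: 27→48, due 30, tardiness 18
B: 48→57, due 31, tardiness 26
E: 57→70, due 36, tardiness 34
H: 70→85, due 37, tardiness 48
A: 85→99, due 38, tardiness 61
F: 99→102, due 46, tardiness 56
Sum = 0+5+18+26+34+48+61+56 = 248.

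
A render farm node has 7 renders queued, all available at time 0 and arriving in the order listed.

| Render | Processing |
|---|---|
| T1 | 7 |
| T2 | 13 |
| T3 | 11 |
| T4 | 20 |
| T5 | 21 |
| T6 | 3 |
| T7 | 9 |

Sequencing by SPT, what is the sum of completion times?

SPT (increasing processing time): T6 T1 T7 T3 T2 T4 T5.
T6: 0→3
T1: 3→10
T7: 10→19
T3: 19→30
T2: 30→43
T4: 43→63
T5: 63→84
Sum = 3+10+19+30+43+63+84 = 252.

252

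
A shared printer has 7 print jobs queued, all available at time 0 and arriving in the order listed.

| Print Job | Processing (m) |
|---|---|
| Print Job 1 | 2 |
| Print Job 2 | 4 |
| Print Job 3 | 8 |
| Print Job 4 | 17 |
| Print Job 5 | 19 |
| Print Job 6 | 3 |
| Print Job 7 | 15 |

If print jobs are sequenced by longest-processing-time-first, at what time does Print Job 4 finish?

LPT (decreasing processing time): Print Job 5 Print Job 4 Print Job 7 Print Job 3 Print Job 2 Print Job 6 Print Job 1.
Print Job 5: 0→19
Print Job 4: 19→36

36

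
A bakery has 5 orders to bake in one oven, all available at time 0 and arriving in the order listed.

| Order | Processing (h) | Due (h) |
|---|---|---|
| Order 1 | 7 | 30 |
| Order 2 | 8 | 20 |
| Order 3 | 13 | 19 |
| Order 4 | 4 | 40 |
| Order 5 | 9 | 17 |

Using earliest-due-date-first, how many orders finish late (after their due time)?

4

EDD (increasing due date): Order 5 Order 3 Order 2 Order 1 Order 4.
Order 5: 0→9, due 17, tardiness 0
Order 3: 9→22, due 19, tardiness 3
Order 2: 22→30, due 20, tardiness 10
Order 1: 30→37, due 30, tardiness 7
Order 4: 37→41, due 40, tardiness 1
Late orders: 4.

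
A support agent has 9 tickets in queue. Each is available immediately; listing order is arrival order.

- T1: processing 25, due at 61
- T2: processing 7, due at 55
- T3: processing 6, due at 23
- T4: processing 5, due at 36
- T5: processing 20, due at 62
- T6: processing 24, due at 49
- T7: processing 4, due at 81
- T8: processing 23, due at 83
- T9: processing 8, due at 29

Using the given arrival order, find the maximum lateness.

FIFO (arrival order): T1 T2 T3 T4 T5 T6 T7 T8 T9.
T1: 0→25, due 61, lateness -36
T2: 25→32, due 55, lateness -23
T3: 32→38, due 23, lateness 15
T4: 38→43, due 36, lateness 7
T5: 43→63, due 62, lateness 1
T6: 63→87, due 49, lateness 38
T7: 87→91, due 81, lateness 10
T8: 91→114, due 83, lateness 31
T9: 114→122, due 29, lateness 93
Maximum = 93.

93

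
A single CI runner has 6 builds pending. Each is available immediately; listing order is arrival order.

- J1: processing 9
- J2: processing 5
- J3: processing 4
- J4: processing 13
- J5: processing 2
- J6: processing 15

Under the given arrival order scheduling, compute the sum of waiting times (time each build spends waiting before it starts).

FIFO (arrival order): J1 J2 J3 J4 J5 J6.
J1: waits 0, runs 0→9
J2: waits 9, runs 9→14
J3: waits 14, runs 14→18
J4: waits 18, runs 18→31
J5: waits 31, runs 31→33
J6: waits 33, runs 33→48
Sum = 0+9+14+18+31+33 = 105.

105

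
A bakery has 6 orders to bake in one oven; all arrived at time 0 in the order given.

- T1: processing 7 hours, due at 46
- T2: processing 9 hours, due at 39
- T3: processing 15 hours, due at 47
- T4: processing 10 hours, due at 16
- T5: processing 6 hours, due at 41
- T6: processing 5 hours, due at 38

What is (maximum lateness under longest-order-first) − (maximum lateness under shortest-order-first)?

LPT (decreasing processing time): T3 T4 T2 T1 T5 T6.
T3: 0→15, due 47, lateness -32
T4: 15→25, due 16, lateness 9
T2: 25→34, due 39, lateness -5
T1: 34→41, due 46, lateness -5
T5: 41→47, due 41, lateness 6
T6: 47→52, due 38, lateness 14
Maximum = 14.
SPT (increasing processing time): T6 T5 T1 T2 T4 T3.
T6: 0→5, due 38, lateness -33
T5: 5→11, due 41, lateness -30
T1: 11→18, due 46, lateness -28
T2: 18→27, due 39, lateness -12
T4: 27→37, due 16, lateness 21
T3: 37→52, due 47, lateness 5
Maximum = 21.
Difference = 14 − 21 = -7.

-7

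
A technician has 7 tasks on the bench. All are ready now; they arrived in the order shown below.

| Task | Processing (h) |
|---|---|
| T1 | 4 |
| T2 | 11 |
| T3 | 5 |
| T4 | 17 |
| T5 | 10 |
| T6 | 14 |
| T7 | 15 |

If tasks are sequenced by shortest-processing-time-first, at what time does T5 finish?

SPT (increasing processing time): T1 T3 T5 T2 T6 T7 T4.
T1: 0→4
T3: 4→9
T5: 9→19

19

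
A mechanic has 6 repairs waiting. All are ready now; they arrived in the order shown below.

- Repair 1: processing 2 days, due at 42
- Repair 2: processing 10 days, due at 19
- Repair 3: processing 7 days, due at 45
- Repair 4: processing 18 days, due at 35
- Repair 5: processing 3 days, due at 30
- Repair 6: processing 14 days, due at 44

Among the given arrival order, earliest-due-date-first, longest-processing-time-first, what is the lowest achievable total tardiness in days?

12

FIFO (arrival order): Repair 1 Repair 2 Repair 3 Repair 4 Repair 5 Repair 6.
Repair 1: 0→2, due 42, tardiness 0
Repair 2: 2→12, due 19, tardiness 0
Repair 3: 12→19, due 45, tardiness 0
Repair 4: 19→37, due 35, tardiness 2
Repair 5: 37→40, due 30, tardiness 10
Repair 6: 40→54, due 44, tardiness 10
Sum = 0+0+0+2+10+10 = 22.
EDD (increasing due date): Repair 2 Repair 5 Repair 4 Repair 1 Repair 6 Repair 3.
Repair 2: 0→10, due 19, tardiness 0
Repair 5: 10→13, due 30, tardiness 0
Repair 4: 13→31, due 35, tardiness 0
Repair 1: 31→33, due 42, tardiness 0
Repair 6: 33→47, due 44, tardiness 3
Repair 3: 47→54, due 45, tardiness 9
Sum = 0+0+0+0+3+9 = 12.
LPT (decreasing processing time): Repair 4 Repair 6 Repair 2 Repair 3 Repair 5 Repair 1.
Repair 4: 0→18, due 35, tardiness 0
Repair 6: 18→32, due 44, tardiness 0
Repair 2: 32→42, due 19, tardiness 23
Repair 3: 42→49, due 45, tardiness 4
Repair 5: 49→52, due 30, tardiness 22
Repair 1: 52→54, due 42, tardiness 12
Sum = 0+0+23+4+22+12 = 61.
FIFO 22, EDD 12, LPT 61 → minimum 12.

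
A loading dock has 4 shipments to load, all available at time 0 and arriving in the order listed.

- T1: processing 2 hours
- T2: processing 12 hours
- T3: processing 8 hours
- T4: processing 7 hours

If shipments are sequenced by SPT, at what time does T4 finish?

9

SPT (increasing processing time): T1 T4 T3 T2.
T1: 0→2
T4: 2→9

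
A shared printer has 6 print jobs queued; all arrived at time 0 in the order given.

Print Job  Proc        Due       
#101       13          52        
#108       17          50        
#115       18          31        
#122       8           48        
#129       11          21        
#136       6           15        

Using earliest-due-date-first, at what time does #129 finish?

17

EDD (increasing due date): #136 #129 #115 #122 #108 #101.
#136: 0→6
#129: 6→17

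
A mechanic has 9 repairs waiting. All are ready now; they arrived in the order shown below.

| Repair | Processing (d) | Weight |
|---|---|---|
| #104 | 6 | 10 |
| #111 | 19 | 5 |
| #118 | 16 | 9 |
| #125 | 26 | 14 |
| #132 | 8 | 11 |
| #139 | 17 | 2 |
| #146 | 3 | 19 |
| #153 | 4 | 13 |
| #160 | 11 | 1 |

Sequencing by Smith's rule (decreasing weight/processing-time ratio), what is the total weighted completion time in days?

2442

WSPT (decreasing weight/processing-time ratio): #146 #153 #104 #132 #118 #125 #111 #139 #160.
#146: finishes 3, weight 19, w·C = 57
#153: finishes 7, weight 13, w·C = 91
#104: finishes 13, weight 10, w·C = 130
#132: finishes 21, weight 11, w·C = 231
#118: finishes 37, weight 9, w·C = 333
#125: finishes 63, weight 14, w·C = 882
#111: finishes 82, weight 5, w·C = 410
#139: finishes 99, weight 2, w·C = 198
#160: finishes 110, weight 1, w·C = 110
Sum = 57+91+130+231+333+882+410+198+110 = 2442.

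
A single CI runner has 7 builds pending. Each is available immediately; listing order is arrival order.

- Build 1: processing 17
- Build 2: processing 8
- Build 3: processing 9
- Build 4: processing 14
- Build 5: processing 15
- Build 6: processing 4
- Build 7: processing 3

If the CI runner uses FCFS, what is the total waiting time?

FIFO (arrival order): Build 1 Build 2 Build 3 Build 4 Build 5 Build 6 Build 7.
Build 1: waits 0, runs 0→17
Build 2: waits 17, runs 17→25
Build 3: waits 25, runs 25→34
Build 4: waits 34, runs 34→48
Build 5: waits 48, runs 48→63
Build 6: waits 63, runs 63→67
Build 7: waits 67, runs 67→70
Sum = 0+17+25+34+48+63+67 = 254.

254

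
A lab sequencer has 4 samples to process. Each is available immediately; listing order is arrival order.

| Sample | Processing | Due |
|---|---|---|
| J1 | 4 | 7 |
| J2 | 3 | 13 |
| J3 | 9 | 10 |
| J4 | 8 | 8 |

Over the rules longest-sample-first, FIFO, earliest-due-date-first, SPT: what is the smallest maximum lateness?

11

LPT (decreasing processing time): J3 J4 J1 J2.
J3: 0→9, due 10, lateness -1
J4: 9→17, due 8, lateness 9
J1: 17→21, due 7, lateness 14
J2: 21→24, due 13, lateness 11
Maximum = 14.
FIFO (arrival order): J1 J2 J3 J4.
J1: 0→4, due 7, lateness -3
J2: 4→7, due 13, lateness -6
J3: 7→16, due 10, lateness 6
J4: 16→24, due 8, lateness 16
Maximum = 16.
EDD (increasing due date): J1 J4 J3 J2.
J1: 0→4, due 7, lateness -3
J4: 4→12, due 8, lateness 4
J3: 12→21, due 10, lateness 11
J2: 21→24, due 13, lateness 11
Maximum = 11.
SPT (increasing processing time): J2 J1 J4 J3.
J2: 0→3, due 13, lateness -10
J1: 3→7, due 7, lateness 0
J4: 7→15, due 8, lateness 7
J3: 15→24, due 10, lateness 14
Maximum = 14.
LPT 14, FIFO 16, EDD 11, SPT 14 → minimum 11.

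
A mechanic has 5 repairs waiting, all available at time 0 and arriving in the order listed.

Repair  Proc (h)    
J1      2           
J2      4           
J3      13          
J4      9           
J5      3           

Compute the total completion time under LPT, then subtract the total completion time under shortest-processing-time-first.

56

LPT (decreasing processing time): J3 J4 J2 J5 J1.
J3: 0→13
J4: 13→22
J2: 22→26
J5: 26→29
J1: 29→31
Sum = 13+22+26+29+31 = 121.
SPT (increasing processing time): J1 J5 J2 J4 J3.
J1: 0→2
J5: 2→5
J2: 5→9
J4: 9→18
J3: 18→31
Sum = 2+5+9+18+31 = 65.
Difference = 121 − 65 = 56.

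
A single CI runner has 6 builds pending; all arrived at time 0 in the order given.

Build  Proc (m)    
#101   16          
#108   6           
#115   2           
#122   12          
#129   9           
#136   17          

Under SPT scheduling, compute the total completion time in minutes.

SPT (increasing processing time): #115 #108 #129 #122 #101 #136.
#115: 0→2
#108: 2→8
#129: 8→17
#122: 17→29
#101: 29→45
#136: 45→62
Sum = 2+8+17+29+45+62 = 163.

163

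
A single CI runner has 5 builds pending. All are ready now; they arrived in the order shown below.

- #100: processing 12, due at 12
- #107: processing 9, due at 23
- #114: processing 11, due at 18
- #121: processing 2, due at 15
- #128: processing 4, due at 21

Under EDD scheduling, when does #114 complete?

EDD (increasing due date): #100 #121 #114 #128 #107.
#100: 0→12
#121: 12→14
#114: 14→25

25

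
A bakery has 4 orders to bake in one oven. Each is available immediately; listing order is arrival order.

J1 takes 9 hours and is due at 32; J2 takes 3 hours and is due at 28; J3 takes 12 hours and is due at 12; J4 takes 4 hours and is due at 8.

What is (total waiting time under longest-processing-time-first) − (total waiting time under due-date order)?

LPT (decreasing processing time): J3 J1 J4 J2.
J3: waits 0, runs 0→12
J1: waits 12, runs 12→21
J4: waits 21, runs 21→25
J2: waits 25, runs 25→28
Sum = 0+12+21+25 = 58.
EDD (increasing due date): J4 J3 J2 J1.
J4: waits 0, runs 0→4
J3: waits 4, runs 4→16
J2: waits 16, runs 16→19
J1: waits 19, runs 19→28
Sum = 0+4+16+19 = 39.
Difference = 58 − 39 = 19.

19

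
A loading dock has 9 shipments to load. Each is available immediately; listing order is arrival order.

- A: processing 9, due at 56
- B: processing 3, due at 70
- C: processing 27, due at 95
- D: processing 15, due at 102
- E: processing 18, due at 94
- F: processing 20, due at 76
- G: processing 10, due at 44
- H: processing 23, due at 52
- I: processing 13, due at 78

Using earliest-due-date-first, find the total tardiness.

66

EDD (increasing due date): G H A B F I E C D.
G: 0→10, due 44, tardiness 0
H: 10→33, due 52, tardiness 0
A: 33→42, due 56, tardiness 0
B: 42→45, due 70, tardiness 0
F: 45→65, due 76, tardiness 0
I: 65→78, due 78, tardiness 0
E: 78→96, due 94, tardiness 2
C: 96→123, due 95, tardiness 28
D: 123→138, due 102, tardiness 36
Sum = 0+0+0+0+0+0+2+28+36 = 66.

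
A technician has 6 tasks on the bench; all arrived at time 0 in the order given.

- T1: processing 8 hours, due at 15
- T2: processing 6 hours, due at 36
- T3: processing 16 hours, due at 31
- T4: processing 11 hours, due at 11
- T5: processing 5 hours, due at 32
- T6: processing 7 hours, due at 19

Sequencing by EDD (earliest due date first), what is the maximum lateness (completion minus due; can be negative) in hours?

EDD (increasing due date): T4 T1 T6 T3 T5 T2.
T4: 0→11, due 11, lateness 0
T1: 11→19, due 15, lateness 4
T6: 19→26, due 19, lateness 7
T3: 26→42, due 31, lateness 11
T5: 42→47, due 32, lateness 15
T2: 47→53, due 36, lateness 17
Maximum = 17.

17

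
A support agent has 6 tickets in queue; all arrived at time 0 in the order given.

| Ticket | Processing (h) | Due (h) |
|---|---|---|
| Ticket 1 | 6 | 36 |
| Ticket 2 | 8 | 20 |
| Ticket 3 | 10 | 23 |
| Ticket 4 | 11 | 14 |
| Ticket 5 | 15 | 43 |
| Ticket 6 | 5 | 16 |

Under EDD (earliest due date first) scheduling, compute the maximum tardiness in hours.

EDD (increasing due date): Ticket 4 Ticket 6 Ticket 2 Ticket 3 Ticket 1 Ticket 5.
Ticket 4: 0→11, due 14, tardiness 0
Ticket 6: 11→16, due 16, tardiness 0
Ticket 2: 16→24, due 20, tardiness 4
Ticket 3: 24→34, due 23, tardiness 11
Ticket 1: 34→40, due 36, tardiness 4
Ticket 5: 40→55, due 43, tardiness 12
Maximum = 12.

12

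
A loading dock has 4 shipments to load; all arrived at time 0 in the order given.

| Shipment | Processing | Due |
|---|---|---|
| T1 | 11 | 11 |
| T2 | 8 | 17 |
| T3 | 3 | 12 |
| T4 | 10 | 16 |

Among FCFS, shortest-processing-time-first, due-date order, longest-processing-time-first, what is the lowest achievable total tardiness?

25

FIFO (arrival order): T1 T2 T3 T4.
T1: 0→11, due 11, tardiness 0
T2: 11→19, due 17, tardiness 2
T3: 19→22, due 12, tardiness 10
T4: 22→32, due 16, tardiness 16
Sum = 0+2+10+16 = 28.
SPT (increasing processing time): T3 T2 T4 T1.
T3: 0→3, due 12, tardiness 0
T2: 3→11, due 17, tardiness 0
T4: 11→21, due 16, tardiness 5
T1: 21→32, due 11, tardiness 21
Sum = 0+0+5+21 = 26.
EDD (increasing due date): T1 T3 T4 T2.
T1: 0→11, due 11, tardiness 0
T3: 11→14, due 12, tardiness 2
T4: 14→24, due 16, tardiness 8
T2: 24→32, due 17, tardiness 15
Sum = 0+2+8+15 = 25.
LPT (decreasing processing time): T1 T4 T2 T3.
T1: 0→11, due 11, tardiness 0
T4: 11→21, due 16, tardiness 5
T2: 21→29, due 17, tardiness 12
T3: 29→32, due 12, tardiness 20
Sum = 0+5+12+20 = 37.
FIFO 28, SPT 26, EDD 25, LPT 37 → minimum 25.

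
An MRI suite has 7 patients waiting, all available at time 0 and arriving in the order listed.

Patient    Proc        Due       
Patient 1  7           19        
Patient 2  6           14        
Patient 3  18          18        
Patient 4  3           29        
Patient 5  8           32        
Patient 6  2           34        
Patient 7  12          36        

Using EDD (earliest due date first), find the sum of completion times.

EDD (increasing due date): Patient 2 Patient 3 Patient 1 Patient 4 Patient 5 Patient 6 Patient 7.
Patient 2: 0→6
Patient 3: 6→24
Patient 1: 24→31
Patient 4: 31→34
Patient 5: 34→42
Patient 6: 42→44
Patient 7: 44→56
Sum = 6+24+31+34+42+44+56 = 237.

237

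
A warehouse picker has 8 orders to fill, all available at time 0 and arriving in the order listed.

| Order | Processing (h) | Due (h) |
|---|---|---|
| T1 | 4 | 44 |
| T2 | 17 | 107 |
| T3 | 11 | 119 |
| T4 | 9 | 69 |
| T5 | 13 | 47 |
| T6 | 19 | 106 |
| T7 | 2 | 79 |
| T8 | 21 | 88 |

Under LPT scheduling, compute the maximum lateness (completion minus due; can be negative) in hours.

LPT (decreasing processing time): T8 T6 T2 T5 T3 T4 T1 T7.
T8: 0→21, due 88, lateness -67
T6: 21→40, due 106, lateness -66
T2: 40→57, due 107, lateness -50
T5: 57→70, due 47, lateness 23
T3: 70→81, due 119, lateness -38
T4: 81→90, due 69, lateness 21
T1: 90→94, due 44, lateness 50
T7: 94→96, due 79, lateness 17
Maximum = 50.

50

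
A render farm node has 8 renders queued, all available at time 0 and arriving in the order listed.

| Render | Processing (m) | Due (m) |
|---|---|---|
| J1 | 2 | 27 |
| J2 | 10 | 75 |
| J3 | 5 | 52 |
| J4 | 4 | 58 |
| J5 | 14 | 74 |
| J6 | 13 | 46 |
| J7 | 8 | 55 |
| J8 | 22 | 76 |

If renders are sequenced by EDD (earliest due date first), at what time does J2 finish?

56

EDD (increasing due date): J1 J6 J3 J7 J4 J5 J2 J8.
J1: 0→2
J6: 2→15
J3: 15→20
J7: 20→28
J4: 28→32
J5: 32→46
J2: 46→56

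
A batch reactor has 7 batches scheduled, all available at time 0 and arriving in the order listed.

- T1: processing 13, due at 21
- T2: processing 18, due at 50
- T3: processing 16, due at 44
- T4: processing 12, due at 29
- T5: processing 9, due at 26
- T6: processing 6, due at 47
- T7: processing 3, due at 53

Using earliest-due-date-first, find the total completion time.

EDD (increasing due date): T1 T5 T4 T3 T6 T2 T7.
T1: 0→13
T5: 13→22
T4: 22→34
T3: 34→50
T6: 50→56
T2: 56→74
T7: 74→77
Sum = 13+22+34+50+56+74+77 = 326.

326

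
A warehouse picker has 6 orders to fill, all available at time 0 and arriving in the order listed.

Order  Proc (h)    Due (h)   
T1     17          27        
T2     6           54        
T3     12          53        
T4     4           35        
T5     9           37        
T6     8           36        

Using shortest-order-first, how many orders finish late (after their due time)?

SPT (increasing processing time): T4 T2 T6 T5 T3 T1.
T4: 0→4, due 35, tardiness 0
T2: 4→10, due 54, tardiness 0
T6: 10→18, due 36, tardiness 0
T5: 18→27, due 37, tardiness 0
T3: 27→39, due 53, tardiness 0
T1: 39→56, due 27, tardiness 29
Late orders: 1.

1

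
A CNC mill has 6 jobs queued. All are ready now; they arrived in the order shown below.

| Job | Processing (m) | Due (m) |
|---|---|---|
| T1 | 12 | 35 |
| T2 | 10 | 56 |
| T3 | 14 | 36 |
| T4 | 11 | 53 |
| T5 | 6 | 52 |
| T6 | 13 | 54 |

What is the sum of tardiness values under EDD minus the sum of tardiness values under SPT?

EDD (increasing due date): T1 T3 T5 T4 T6 T2.
T1: 0→12, due 35, tardiness 0
T3: 12→26, due 36, tardiness 0
T5: 26→32, due 52, tardiness 0
T4: 32→43, due 53, tardiness 0
T6: 43→56, due 54, tardiness 2
T2: 56→66, due 56, tardiness 10
Sum = 0+0+0+0+2+10 = 12.
SPT (increasing processing time): T5 T2 T4 T1 T6 T3.
T5: 0→6, due 52, tardiness 0
T2: 6→16, due 56, tardiness 0
T4: 16→27, due 53, tardiness 0
T1: 27→39, due 35, tardiness 4
T6: 39→52, due 54, tardiness 0
T3: 52→66, due 36, tardiness 30
Sum = 0+0+0+4+0+30 = 34.
Difference = 12 − 34 = -22.

-22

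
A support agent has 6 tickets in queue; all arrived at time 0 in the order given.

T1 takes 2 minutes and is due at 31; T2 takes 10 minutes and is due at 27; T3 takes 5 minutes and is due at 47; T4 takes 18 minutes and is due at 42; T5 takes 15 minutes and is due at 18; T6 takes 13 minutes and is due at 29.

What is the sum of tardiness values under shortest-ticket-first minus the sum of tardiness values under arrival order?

-17

SPT (increasing processing time): T1 T3 T2 T6 T5 T4.
T1: 0→2, due 31, tardiness 0
T3: 2→7, due 47, tardiness 0
T2: 7→17, due 27, tardiness 0
T6: 17→30, due 29, tardiness 1
T5: 30→45, due 18, tardiness 27
T4: 45→63, due 42, tardiness 21
Sum = 0+0+0+1+27+21 = 49.
FIFO (arrival order): T1 T2 T3 T4 T5 T6.
T1: 0→2, due 31, tardiness 0
T2: 2→12, due 27, tardiness 0
T3: 12→17, due 47, tardiness 0
T4: 17→35, due 42, tardiness 0
T5: 35→50, due 18, tardiness 32
T6: 50→63, due 29, tardiness 34
Sum = 0+0+0+0+32+34 = 66.
Difference = 49 − 66 = -17.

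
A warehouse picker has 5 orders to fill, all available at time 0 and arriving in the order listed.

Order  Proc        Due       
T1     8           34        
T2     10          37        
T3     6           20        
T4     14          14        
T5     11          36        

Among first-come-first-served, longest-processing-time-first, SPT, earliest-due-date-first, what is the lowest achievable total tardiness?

15

FIFO (arrival order): T1 T2 T3 T4 T5.
T1: 0→8, due 34, tardiness 0
T2: 8→18, due 37, tardiness 0
T3: 18→24, due 20, tardiness 4
T4: 24→38, due 14, tardiness 24
T5: 38→49, due 36, tardiness 13
Sum = 0+0+4+24+13 = 41.
LPT (decreasing processing time): T4 T5 T2 T1 T3.
T4: 0→14, due 14, tardiness 0
T5: 14→25, due 36, tardiness 0
T2: 25→35, due 37, tardiness 0
T1: 35→43, due 34, tardiness 9
T3: 43→49, due 20, tardiness 29
Sum = 0+0+0+9+29 = 38.
SPT (increasing processing time): T3 T1 T2 T5 T4.
T3: 0→6, due 20, tardiness 0
T1: 6→14, due 34, tardiness 0
T2: 14→24, due 37, tardiness 0
T5: 24→35, due 36, tardiness 0
T4: 35→49, due 14, tardiness 35
Sum = 0+0+0+0+35 = 35.
EDD (increasing due date): T4 T3 T1 T5 T2.
T4: 0→14, due 14, tardiness 0
T3: 14→20, due 20, tardiness 0
T1: 20→28, due 34, tardiness 0
T5: 28→39, due 36, tardiness 3
T2: 39→49, due 37, tardiness 12
Sum = 0+0+0+3+12 = 15.
FIFO 41, LPT 38, SPT 35, EDD 15 → minimum 15.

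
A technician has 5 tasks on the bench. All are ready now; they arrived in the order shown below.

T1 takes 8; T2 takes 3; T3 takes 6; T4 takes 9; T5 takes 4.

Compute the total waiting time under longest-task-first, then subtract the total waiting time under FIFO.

LPT (decreasing processing time): T4 T1 T3 T5 T2.
T4: waits 0, runs 0→9
T1: waits 9, runs 9→17
T3: waits 17, runs 17→23
T5: waits 23, runs 23→27
T2: waits 27, runs 27→30
Sum = 0+9+17+23+27 = 76.
FIFO (arrival order): T1 T2 T3 T4 T5.
T1: waits 0, runs 0→8
T2: waits 8, runs 8→11
T3: waits 11, runs 11→17
T4: waits 17, runs 17→26
T5: waits 26, runs 26→30
Sum = 0+8+11+17+26 = 62.
Difference = 76 − 62 = 14.

14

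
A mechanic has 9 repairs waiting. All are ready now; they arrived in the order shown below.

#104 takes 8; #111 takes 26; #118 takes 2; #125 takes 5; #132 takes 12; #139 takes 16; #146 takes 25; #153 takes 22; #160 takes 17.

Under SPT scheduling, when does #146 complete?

107

SPT (increasing processing time): #118 #125 #104 #132 #139 #160 #153 #146 #111.
#118: 0→2
#125: 2→7
#104: 7→15
#132: 15→27
#139: 27→43
#160: 43→60
#153: 60→82
#146: 82→107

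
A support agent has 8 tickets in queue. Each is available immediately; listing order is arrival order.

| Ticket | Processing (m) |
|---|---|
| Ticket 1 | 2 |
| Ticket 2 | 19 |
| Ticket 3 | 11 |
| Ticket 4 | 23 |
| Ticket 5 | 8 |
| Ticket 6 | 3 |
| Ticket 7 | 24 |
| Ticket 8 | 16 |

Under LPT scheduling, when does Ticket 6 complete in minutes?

LPT (decreasing processing time): Ticket 7 Ticket 4 Ticket 2 Ticket 8 Ticket 3 Ticket 5 Ticket 6 Ticket 1.
Ticket 7: 0→24
Ticket 4: 24→47
Ticket 2: 47→66
Ticket 8: 66→82
Ticket 3: 82→93
Ticket 5: 93→101
Ticket 6: 101→104

104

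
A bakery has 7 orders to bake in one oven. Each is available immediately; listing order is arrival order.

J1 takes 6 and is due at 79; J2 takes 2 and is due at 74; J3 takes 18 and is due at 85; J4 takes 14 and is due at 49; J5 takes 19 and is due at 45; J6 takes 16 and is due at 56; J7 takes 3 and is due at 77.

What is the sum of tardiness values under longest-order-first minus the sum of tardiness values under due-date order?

LPT (decreasing processing time): J5 J3 J6 J4 J1 J7 J2.
J5: 0→19, due 45, tardiness 0
J3: 19→37, due 85, tardiness 0
J6: 37→53, due 56, tardiness 0
J4: 53→67, due 49, tardiness 18
J1: 67→73, due 79, tardiness 0
J7: 73→76, due 77, tardiness 0
J2: 76→78, due 74, tardiness 4
Sum = 0+0+0+18+0+0+4 = 22.
EDD (increasing due date): J5 J4 J6 J2 J7 J1 J3.
J5: 0→19, due 45, tardiness 0
J4: 19→33, due 49, tardiness 0
J6: 33→49, due 56, tardiness 0
J2: 49→51, due 74, tardiness 0
J7: 51→54, due 77, tardiness 0
J1: 54→60, due 79, tardiness 0
J3: 60→78, due 85, tardiness 0
Sum = 0+0+0+0+0+0+0 = 0.
Difference = 22 − 0 = 22.

22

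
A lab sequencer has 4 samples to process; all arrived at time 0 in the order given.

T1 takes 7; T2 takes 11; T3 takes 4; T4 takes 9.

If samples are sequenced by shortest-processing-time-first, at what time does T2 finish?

SPT (increasing processing time): T3 T1 T4 T2.
T3: 0→4
T1: 4→11
T4: 11→20
T2: 20→31

31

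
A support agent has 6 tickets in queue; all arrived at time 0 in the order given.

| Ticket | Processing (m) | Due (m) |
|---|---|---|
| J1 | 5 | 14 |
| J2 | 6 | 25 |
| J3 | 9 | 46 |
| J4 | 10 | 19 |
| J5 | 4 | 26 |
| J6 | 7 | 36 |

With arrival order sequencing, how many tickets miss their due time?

3

FIFO (arrival order): J1 J2 J3 J4 J5 J6.
J1: 0→5, due 14, tardiness 0
J2: 5→11, due 25, tardiness 0
J3: 11→20, due 46, tardiness 0
J4: 20→30, due 19, tardiness 11
J5: 30→34, due 26, tardiness 8
J6: 34→41, due 36, tardiness 5
Late tickets: 3.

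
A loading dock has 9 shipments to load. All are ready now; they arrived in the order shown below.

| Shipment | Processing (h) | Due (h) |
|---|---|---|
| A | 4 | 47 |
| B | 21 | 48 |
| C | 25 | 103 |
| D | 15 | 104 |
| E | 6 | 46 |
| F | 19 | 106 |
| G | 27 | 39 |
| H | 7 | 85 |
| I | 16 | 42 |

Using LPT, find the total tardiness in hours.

338

LPT (decreasing processing time): G C B F I D H E A.
G: 0→27, due 39, tardiness 0
C: 27→52, due 103, tardiness 0
B: 52→73, due 48, tardiness 25
F: 73→92, due 106, tardiness 0
I: 92→108, due 42, tardiness 66
D: 108→123, due 104, tardiness 19
H: 123→130, due 85, tardiness 45
E: 130→136, due 46, tardiness 90
A: 136→140, due 47, tardiness 93
Sum = 0+0+25+0+66+19+45+90+93 = 338.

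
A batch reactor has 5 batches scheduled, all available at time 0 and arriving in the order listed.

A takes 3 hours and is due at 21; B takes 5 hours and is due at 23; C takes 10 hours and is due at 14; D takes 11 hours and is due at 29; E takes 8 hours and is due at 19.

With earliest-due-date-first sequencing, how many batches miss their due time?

EDD (increasing due date): C E A B D.
C: 0→10, due 14, tardiness 0
E: 10→18, due 19, tardiness 0
A: 18→21, due 21, tardiness 0
B: 21→26, due 23, tardiness 3
D: 26→37, due 29, tardiness 8
Late batches: 2.

2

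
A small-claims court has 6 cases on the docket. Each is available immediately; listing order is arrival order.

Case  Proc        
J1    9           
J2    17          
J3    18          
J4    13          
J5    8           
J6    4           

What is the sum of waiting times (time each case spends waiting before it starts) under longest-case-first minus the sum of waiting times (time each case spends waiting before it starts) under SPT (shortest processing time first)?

101

LPT (decreasing processing time): J3 J2 J4 J1 J5 J6.
J3: waits 0, runs 0→18
J2: waits 18, runs 18→35
J4: waits 35, runs 35→48
J1: waits 48, runs 48→57
J5: waits 57, runs 57→65
J6: waits 65, runs 65→69
Sum = 0+18+35+48+57+65 = 223.
SPT (increasing processing time): J6 J5 J1 J4 J2 J3.
J6: waits 0, runs 0→4
J5: waits 4, runs 4→12
J1: waits 12, runs 12→21
J4: waits 21, runs 21→34
J2: waits 34, runs 34→51
J3: waits 51, runs 51→69
Sum = 0+4+12+21+34+51 = 122.
Difference = 223 − 122 = 101.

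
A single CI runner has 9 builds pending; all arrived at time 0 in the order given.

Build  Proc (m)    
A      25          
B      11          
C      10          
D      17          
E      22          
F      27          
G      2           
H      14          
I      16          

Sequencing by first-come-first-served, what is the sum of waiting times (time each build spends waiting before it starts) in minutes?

FIFO (arrival order): A B C D E F G H I.
A: waits 0, runs 0→25
B: waits 25, runs 25→36
C: waits 36, runs 36→46
D: waits 46, runs 46→63
E: waits 63, runs 63→85
F: waits 85, runs 85→112
G: waits 112, runs 112→114
H: waits 114, runs 114→128
I: waits 128, runs 128→144
Sum = 0+25+36+46+63+85+112+114+128 = 609.

609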